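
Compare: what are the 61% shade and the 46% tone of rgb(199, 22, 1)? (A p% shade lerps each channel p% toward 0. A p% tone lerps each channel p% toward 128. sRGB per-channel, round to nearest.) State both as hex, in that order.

61% shade:
  R: 199 − 121.39 = 77.61 → 78
  G: 22 + 0.61×(0−22) = 22 − 13.42 = 8.58 → 9
  B: 1 − 0.61 = 0.39 → 0
  → #4e0900
46% tone:
  R: 199 − 32.66 = 166.34 → 166
  G: 22 + 0.46×(128−22) = 22 + 48.76 = 70.76 → 71
  B: 1 + 0.46×(128−1) = 1 + 58.42 = 59.42 → 59
  → #a6473b

#4e0900, #a6473b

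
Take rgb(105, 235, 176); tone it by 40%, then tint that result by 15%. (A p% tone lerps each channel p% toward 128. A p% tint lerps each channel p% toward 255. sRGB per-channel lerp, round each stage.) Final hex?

Lerp each channel 40% toward 128:
  R: 105 + 0.4×(128−105) = 105 + 9.2 = 114.2 → 114
  G: 235 + 0.4×(128−235) = 235 − 42.8 = 192.2 → 192
  B: 176 + 0.4×(128−176) = 176 − 19.2 = 156.8 → 157
After the tone: rgb(114, 192, 157) = #72C09D.
A 15% tint moves each channel 15% toward 255:
  R: 114 + 21.15 = 135.15 → 135
  G: 192 + 9.45 = 201.45 → 201
  B: 157 + 0.15×(255−157) = 157 + 14.7 = 171.7 → 172
rgb(135, 201, 172) = #87C9AC.

#87C9AC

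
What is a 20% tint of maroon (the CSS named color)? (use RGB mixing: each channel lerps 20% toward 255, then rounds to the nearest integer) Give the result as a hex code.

CSS maroon is rgb(128, 0, 0).
Per channel, c → c + 0.2(255 − c):
  R: 128 + 25.4 = 153.4 → 153
  G: 0 + 51 = 51 → 51
  B: 0 + 51 = 51 → 51
rgb(153, 51, 51) = #993333.

#993333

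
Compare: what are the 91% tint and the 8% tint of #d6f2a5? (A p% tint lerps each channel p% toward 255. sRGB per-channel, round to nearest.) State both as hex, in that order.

#d6f2a5 is rgb(214, 242, 165).
91% tint:
  R: 214 + 0.91×(255−214) = 214 + 37.31 = 251.31 → 251
  G: 242 + 0.91×(255−242) = 242 + 11.83 = 253.83 → 254
  B: 165 + 81.9 = 246.9 → 247
  → #fbfef7
8% tint:
  R: 214 + 0.08×(255−214) = 214 + 3.28 = 217.28 → 217
  G: 242 + 0.08×(255−242) = 242 + 1.04 = 243.04 → 243
  B: 165 + 0.08×(255−165) = 165 + 7.2 = 172.2 → 172
  → #d9f3ac

#fbfef7, #d9f3ac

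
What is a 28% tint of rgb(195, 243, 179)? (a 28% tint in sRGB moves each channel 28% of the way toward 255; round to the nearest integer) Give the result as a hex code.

#D4F6C8

Per channel, c → c + 0.28(255 − c):
  R: 195 + 0.28×(255−195) = 195 + 16.8 = 211.8 → 212
  G: 243 + 3.36 = 246.36 → 246
  B: 179 + 0.28×(255−179) = 179 + 21.28 = 200.28 → 200
rgb(212, 246, 200) = #D4F6C8.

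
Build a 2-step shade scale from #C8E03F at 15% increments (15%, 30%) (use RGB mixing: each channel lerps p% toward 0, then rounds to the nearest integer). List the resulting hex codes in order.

#AABE36, #8C9D2C

#C8E03F is rgb(200, 224, 63).
15%: (200 − 30 = 170→170, 224 − 33.6 = 190.4→190, 63 − 9.45 = 53.55→54) → #AABE36
30%: (200 − 60 = 140→140, 224 − 67.2 = 156.8→157, 63 − 18.9 = 44.1→44) → #8C9D2C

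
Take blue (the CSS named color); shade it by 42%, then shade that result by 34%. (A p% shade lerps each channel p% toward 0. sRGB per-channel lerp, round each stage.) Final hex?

#000062

CSS blue is rgb(0, 0, 255).
A 42% shade moves each channel 42% toward 0:
  R: 0 + 0 = 0 → 0
  G: 0 + 0 = 0 → 0
  B: 255 + 0.42×(0−255) = 255 − 107.1 = 147.9 → 148
After the shade: rgb(0, 0, 148) = #000094.
Per channel, c → c + 0.34(0 − c):
  R: 0 + 0 = 0 → 0
  G: 0 + 0 = 0 → 0
  B: 148 + 0.34×(0−148) = 148 − 50.32 = 97.68 → 98
rgb(0, 0, 98) = #000062.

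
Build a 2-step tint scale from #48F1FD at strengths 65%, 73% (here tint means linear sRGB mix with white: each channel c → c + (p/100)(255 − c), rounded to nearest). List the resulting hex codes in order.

#48F1FD is rgb(72, 241, 253).
65%: (72 + 118.95 = 190.95→191, 241 + 9.1 = 250.1→250, 253 + 1.3 = 254.3→254) → #BFFAFE
73%: (72 + 133.59 = 205.59→206, 241 + 10.22 = 251.22→251, 253 + 1.46 = 254.46→254) → #CEFBFE

#BFFAFE, #CEFBFE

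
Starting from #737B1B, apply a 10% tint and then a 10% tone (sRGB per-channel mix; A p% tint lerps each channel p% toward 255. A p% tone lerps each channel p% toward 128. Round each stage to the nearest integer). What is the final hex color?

#737B1B is rgb(115, 123, 27).
Lerp each channel 10% toward 255:
  R: 115 + 14 = 129 → 129
  G: 123 + 13.2 = 136.2 → 136
  B: 27 + 0.1×(255−27) = 27 + 22.8 = 49.8 → 50
After the tint: rgb(129, 136, 50) = #818832.
Lerp each channel 10% toward 128:
  R: 129 + 0.1×(128−129) = 129 − 0.1 = 128.9 → 129
  G: 136 + 0.1×(128−136) = 136 − 0.8 = 135.2 → 135
  B: 50 + 0.1×(128−50) = 50 + 7.8 = 57.8 → 58
rgb(129, 135, 58) = #81873A.

#81873A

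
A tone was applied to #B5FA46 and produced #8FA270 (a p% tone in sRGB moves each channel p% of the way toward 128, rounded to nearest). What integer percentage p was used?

72%

#B5FA46 is rgb(181, 250, 70); #8FA270 is rgb(143, 162, 112).
On the G channel (widest range): 162 ≈ 250 + (p/100)(128 − 250), so p ≈ 100×(162 − 250)/(128 − 250) = -8800/-122 = 72.13.
p = 72 reproduces all three channels after rounding.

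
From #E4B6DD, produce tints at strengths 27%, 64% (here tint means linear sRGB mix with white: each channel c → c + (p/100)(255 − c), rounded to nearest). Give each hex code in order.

#E4B6DD is rgb(228, 182, 221).
27%: (228 + 7.29 = 235.29→235, 182 + 19.71 = 201.71→202, 221 + 9.18 = 230.18→230) → #EBCAE6
64%: (228 + 17.28 = 245.28→245, 182 + 46.72 = 228.72→229, 221 + 21.76 = 242.76→243) → #F5E5F3

#EBCAE6, #F5E5F3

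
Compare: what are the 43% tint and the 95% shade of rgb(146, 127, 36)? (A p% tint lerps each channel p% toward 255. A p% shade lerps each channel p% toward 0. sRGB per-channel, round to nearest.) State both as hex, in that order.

43% tint:
  R: 146 + 0.43×(255−146) = 146 + 46.87 = 192.87 → 193
  G: 127 + 0.43×(255−127) = 127 + 55.04 = 182.04 → 182
  B: 36 + 94.17 = 130.17 → 130
  → #c1b682
95% shade:
  R: 146 − 138.7 = 7.3 → 7
  G: 127 − 120.65 = 6.35 → 6
  B: 36 + 0.95×(0−36) = 36 − 34.2 = 1.8 → 2
  → #070602

#c1b682, #070602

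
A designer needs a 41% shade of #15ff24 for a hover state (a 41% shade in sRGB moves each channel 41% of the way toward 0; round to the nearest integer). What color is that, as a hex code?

#0c9615

#15ff24 is rgb(21, 255, 36).
Per channel, c → c + 0.41(0 − c):
  R: 21 + 0.41×(0−21) = 21 − 8.61 = 12.39 → 12
  G: 255 + 0.41×(0−255) = 255 − 104.55 = 150.45 → 150
  B: 36 − 14.76 = 21.24 → 21
rgb(12, 150, 21) = #0c9615.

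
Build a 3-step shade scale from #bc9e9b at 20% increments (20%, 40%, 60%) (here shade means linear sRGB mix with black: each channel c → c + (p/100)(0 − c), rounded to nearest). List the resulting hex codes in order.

#bc9e9b is rgb(188, 158, 155).
20%: (188 − 37.6 = 150.4→150, 158 − 31.6 = 126.4→126, 155 − 31 = 124→124) → #967e7c
40%: (188 − 75.2 = 112.8→113, 158 − 63.2 = 94.8→95, 155 − 62 = 93→93) → #715f5d
60%: (188 − 112.8 = 75.2→75, 158 − 94.8 = 63.2→63, 155 − 93 = 62→62) → #4b3f3e

#967e7c, #715f5d, #4b3f3e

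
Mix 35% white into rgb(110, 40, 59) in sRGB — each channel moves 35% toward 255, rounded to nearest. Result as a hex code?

Lerp each channel 35% toward 255:
  R: 110 + 0.35×(255−110) = 110 + 50.75 = 160.75 → 161
  G: 40 + 75.25 = 115.25 → 115
  B: 59 + 0.35×(255−59) = 59 + 68.6 = 127.6 → 128
rgb(161, 115, 128) = #A17380.

#A17380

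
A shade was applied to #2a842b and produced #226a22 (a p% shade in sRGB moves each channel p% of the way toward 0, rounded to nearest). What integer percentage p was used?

20%

#2a842b is rgb(42, 132, 43); #226a22 is rgb(34, 106, 34).
On the G channel (widest range): 106 ≈ 132 + (p/100)(0 − 132), so p ≈ 100×(106 − 132)/(0 − 132) = -2600/-132 = 19.70.
p = 20 reproduces all three channels after rounding.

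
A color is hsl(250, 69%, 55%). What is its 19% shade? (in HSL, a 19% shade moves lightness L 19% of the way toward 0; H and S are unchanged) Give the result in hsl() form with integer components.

hsl(250, 69%, 45%)

L moves 19% from 55 toward 0: 55 − 10.45 = 44.55 → 45.
H and S are unchanged.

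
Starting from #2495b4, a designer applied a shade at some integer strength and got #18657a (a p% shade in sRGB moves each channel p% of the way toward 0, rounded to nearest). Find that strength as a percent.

32%

#2495b4 is rgb(36, 149, 180); #18657a is rgb(24, 101, 122).
On the B channel (widest range): 122 ≈ 180 + (p/100)(0 − 180), so p ≈ 100×(122 − 180)/(0 − 180) = -5800/-180 = 32.22.
p = 32 reproduces all three channels after rounding.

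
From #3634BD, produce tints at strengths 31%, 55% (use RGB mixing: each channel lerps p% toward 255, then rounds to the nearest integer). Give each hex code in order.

#3634BD is rgb(54, 52, 189).
31%: (54 + 62.31 = 116.31→116, 52 + 62.93 = 114.93→115, 189 + 20.46 = 209.46→209) → #7473D1
55%: (54 + 110.55 = 164.55→165, 52 + 111.65 = 163.65→164, 189 + 36.3 = 225.3→225) → #A5A4E1

#7473D1, #A5A4E1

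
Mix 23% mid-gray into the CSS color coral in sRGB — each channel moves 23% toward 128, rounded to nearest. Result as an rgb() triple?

CSS coral is rgb(255, 127, 80).
A 23% tone moves each channel 23% toward 128:
  R: 255 + 0.23×(128−255) = 255 − 29.21 = 225.79 → 226
  G: 127 + 0.23 = 127.23 → 127
  B: 80 + 0.23×(128−80) = 80 + 11.04 = 91.04 → 91

rgb(226, 127, 91)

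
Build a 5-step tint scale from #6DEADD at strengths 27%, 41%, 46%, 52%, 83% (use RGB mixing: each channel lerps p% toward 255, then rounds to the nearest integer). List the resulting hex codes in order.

#6DEADD is rgb(109, 234, 221).
27%: (109 + 39.42 = 148.42→148, 234 + 5.67 = 239.67→240, 221 + 9.18 = 230.18→230) → #94F0E6
41%: (109 + 59.86 = 168.86→169, 234 + 8.61 = 242.61→243, 221 + 13.94 = 234.94→235) → #A9F3EB
46%: (109 + 67.16 = 176.16→176, 234 + 9.66 = 243.66→244, 221 + 15.64 = 236.64→237) → #B0F4ED
52%: (109 + 75.92 = 184.92→185, 234 + 10.92 = 244.92→245, 221 + 17.68 = 238.68→239) → #B9F5EF
83%: (109 + 121.18 = 230.18→230, 234 + 17.43 = 251.43→251, 221 + 28.22 = 249.22→249) → #E6FBF9

#94F0E6, #A9F3EB, #B0F4ED, #B9F5EF, #E6FBF9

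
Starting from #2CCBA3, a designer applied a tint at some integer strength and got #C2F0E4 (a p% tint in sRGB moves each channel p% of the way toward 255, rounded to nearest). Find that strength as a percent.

71%

#2CCBA3 is rgb(44, 203, 163); #C2F0E4 is rgb(194, 240, 228).
On the R channel (widest range): 194 ≈ 44 + (p/100)(255 − 44), so p ≈ 100×(194 − 44)/(255 − 44) = 15000/211 = 71.09.
p = 71 reproduces all three channels after rounding.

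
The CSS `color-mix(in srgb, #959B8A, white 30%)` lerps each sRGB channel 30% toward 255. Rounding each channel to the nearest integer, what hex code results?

#959B8A is rgb(149, 155, 138).
Lerp each channel 30% toward 255:
  R: 149 + 31.8 = 180.8 → 181
  G: 155 + 0.3×(255−155) = 155 + 30 = 185 → 185
  B: 138 + 35.1 = 173.1 → 173
rgb(181, 185, 173) = #B5B9AD.

#B5B9AD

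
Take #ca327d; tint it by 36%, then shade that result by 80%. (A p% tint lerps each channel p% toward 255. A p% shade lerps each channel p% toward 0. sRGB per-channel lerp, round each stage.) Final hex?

#2c1922

#ca327d is rgb(202, 50, 125).
Lerp each channel 36% toward 255:
  R: 202 + 0.36×(255−202) = 202 + 19.08 = 221.08 → 221
  G: 50 + 0.36×(255−50) = 50 + 73.8 = 123.8 → 124
  B: 125 + 0.36×(255−125) = 125 + 46.8 = 171.8 → 172
After the tint: rgb(221, 124, 172) = #dd7cac.
Per channel, c → c + 0.8(0 − c):
  R: 221 + 0.8×(0−221) = 221 − 176.8 = 44.2 → 44
  G: 124 − 99.2 = 24.8 → 25
  B: 172 − 137.6 = 34.4 → 34
rgb(44, 25, 34) = #2c1922.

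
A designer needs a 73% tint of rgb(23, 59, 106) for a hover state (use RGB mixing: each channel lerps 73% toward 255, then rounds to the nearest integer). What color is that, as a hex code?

#C0CAD7

Per channel, c → c + 0.73(255 − c):
  R: 23 + 169.36 = 192.36 → 192
  G: 59 + 0.73×(255−59) = 59 + 143.08 = 202.08 → 202
  B: 106 + 108.77 = 214.77 → 215
rgb(192, 202, 215) = #C0CAD7.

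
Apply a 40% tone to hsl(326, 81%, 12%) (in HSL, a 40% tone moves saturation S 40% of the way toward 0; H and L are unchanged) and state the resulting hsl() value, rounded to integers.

hsl(326, 49%, 12%)

S moves 40% from 81 toward 0: 81 − 32.4 = 48.6 → 49.
H and L are unchanged.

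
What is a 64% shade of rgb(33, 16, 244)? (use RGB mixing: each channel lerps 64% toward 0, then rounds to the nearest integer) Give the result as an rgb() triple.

A 64% shade moves each channel 64% toward 0:
  R: 33 − 21.12 = 11.88 → 12
  G: 16 + 0.64×(0−16) = 16 − 10.24 = 5.76 → 6
  B: 244 + 0.64×(0−244) = 244 − 156.16 = 87.84 → 88

rgb(12, 6, 88)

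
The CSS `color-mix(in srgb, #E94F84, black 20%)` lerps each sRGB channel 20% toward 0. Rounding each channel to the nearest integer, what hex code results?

#E94F84 is rgb(233, 79, 132).
Per channel, c → c + 0.2(0 − c):
  R: 233 − 46.6 = 186.4 → 186
  G: 79 − 15.8 = 63.2 → 63
  B: 132 − 26.4 = 105.6 → 106
rgb(186, 63, 106) = #BA3F6A.

#BA3F6A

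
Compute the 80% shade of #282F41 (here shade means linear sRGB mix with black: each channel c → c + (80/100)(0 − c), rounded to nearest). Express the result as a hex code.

#282F41 is rgb(40, 47, 65).
Lerp each channel 80% toward 0:
  R: 40 − 32 = 8 → 8
  G: 47 − 37.6 = 9.4 → 9
  B: 65 − 52 = 13 → 13
rgb(8, 9, 13) = #08090D.

#08090D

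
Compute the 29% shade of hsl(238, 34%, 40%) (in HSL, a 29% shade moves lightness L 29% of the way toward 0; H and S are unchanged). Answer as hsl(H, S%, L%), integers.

L moves 29% from 40 toward 0: 40 − 11.6 = 28.4 → 28.
H and S are unchanged.

hsl(238, 34%, 28%)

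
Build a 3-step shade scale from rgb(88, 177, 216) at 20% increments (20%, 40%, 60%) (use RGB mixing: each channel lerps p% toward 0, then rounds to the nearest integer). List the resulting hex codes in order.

#468ead, #356a82, #234756

20%: (88 − 17.6 = 70.4→70, 177 − 35.4 = 141.6→142, 216 − 43.2 = 172.8→173) → #468ead
40%: (88 − 35.2 = 52.8→53, 177 − 70.8 = 106.2→106, 216 − 86.4 = 129.6→130) → #356a82
60%: (88 − 52.8 = 35.2→35, 177 − 106.2 = 70.8→71, 216 − 129.6 = 86.4→86) → #234756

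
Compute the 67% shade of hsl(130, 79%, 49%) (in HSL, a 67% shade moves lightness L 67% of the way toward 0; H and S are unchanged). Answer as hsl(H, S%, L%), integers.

L moves 67% from 49 toward 0: 49 − 32.83 = 16.17 → 16.
H and S are unchanged.

hsl(130, 79%, 16%)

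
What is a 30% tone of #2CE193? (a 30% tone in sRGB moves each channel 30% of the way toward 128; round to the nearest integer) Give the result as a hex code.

#45C48D

#2CE193 is rgb(44, 225, 147).
Per channel, c → c + 0.3(128 − c):
  R: 44 + 0.3×(128−44) = 44 + 25.2 = 69.2 → 69
  G: 225 + 0.3×(128−225) = 225 − 29.1 = 195.9 → 196
  B: 147 + 0.3×(128−147) = 147 − 5.7 = 141.3 → 141
rgb(69, 196, 141) = #45C48D.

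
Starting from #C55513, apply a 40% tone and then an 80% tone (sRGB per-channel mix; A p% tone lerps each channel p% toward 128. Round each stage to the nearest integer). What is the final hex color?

#C55513 is rgb(197, 85, 19).
A 40% tone moves each channel 40% toward 128:
  R: 197 + 0.4×(128−197) = 197 − 27.6 = 169.4 → 169
  G: 85 + 0.4×(128−85) = 85 + 17.2 = 102.2 → 102
  B: 19 + 0.4×(128−19) = 19 + 43.6 = 62.6 → 63
After the tone: rgb(169, 102, 63) = #A9663F.
Per channel, c → c + 0.8(128 − c):
  R: 169 − 32.8 = 136.2 → 136
  G: 102 + 0.8×(128−102) = 102 + 20.8 = 122.8 → 123
  B: 63 + 52 = 115 → 115
rgb(136, 123, 115) = #887B73.

#887B73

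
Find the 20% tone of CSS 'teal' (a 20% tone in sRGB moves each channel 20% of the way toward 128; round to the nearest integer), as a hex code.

#1A8080

CSS teal is rgb(0, 128, 128).
Per channel, c → c + 0.2(128 − c):
  R: 0 + 0.2×(128−0) = 0 + 25.6 = 25.6 → 26
  G: 128 + 0.2×(128−128) = 128 + 0 = 128 → 128
  B: 128 + 0 = 128 → 128
rgb(26, 128, 128) = #1A8080.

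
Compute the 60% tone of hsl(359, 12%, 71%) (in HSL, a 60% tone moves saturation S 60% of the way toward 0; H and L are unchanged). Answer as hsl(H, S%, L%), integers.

hsl(359, 5%, 71%)

S moves 60% from 12 toward 0: 12 − 7.2 = 4.8 → 5.
H and L are unchanged.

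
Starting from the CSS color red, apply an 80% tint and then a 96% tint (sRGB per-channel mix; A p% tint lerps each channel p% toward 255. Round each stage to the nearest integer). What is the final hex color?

CSS red is rgb(255, 0, 0).
Lerp each channel 80% toward 255:
  R: 255 + 0 = 255 → 255
  G: 0 + 0.8×(255−0) = 0 + 204 = 204 → 204
  B: 0 + 0.8×(255−0) = 0 + 204 = 204 → 204
After the tint: rgb(255, 204, 204) = #FFCCCC.
A 96% tint moves each channel 96% toward 255:
  R: 255 + 0.96×(255−255) = 255 + 0 = 255 → 255
  G: 204 + 48.96 = 252.96 → 253
  B: 204 + 0.96×(255−204) = 204 + 48.96 = 252.96 → 253
rgb(255, 253, 253) = #FFFDFD.

#FFFDFD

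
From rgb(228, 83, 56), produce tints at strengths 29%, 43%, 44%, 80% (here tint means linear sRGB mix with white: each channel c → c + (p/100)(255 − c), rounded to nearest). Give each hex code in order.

#ec8572, #f09d8e, #f09f90, #faddd7

29%: (228 + 7.83 = 235.83→236, 83 + 49.88 = 132.88→133, 56 + 57.71 = 113.71→114) → #ec8572
43%: (228 + 11.61 = 239.61→240, 83 + 73.96 = 156.96→157, 56 + 85.57 = 141.57→142) → #f09d8e
44%: (228 + 11.88 = 239.88→240, 83 + 75.68 = 158.68→159, 56 + 87.56 = 143.56→144) → #f09f90
80%: (228 + 21.6 = 249.6→250, 83 + 137.6 = 220.6→221, 56 + 159.2 = 215.2→215) → #faddd7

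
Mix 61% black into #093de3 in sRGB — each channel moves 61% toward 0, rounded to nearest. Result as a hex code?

#041859

#093de3 is rgb(9, 61, 227).
Per channel, c → c + 0.61(0 − c):
  R: 9 + 0.61×(0−9) = 9 − 5.49 = 3.51 → 4
  G: 61 + 0.61×(0−61) = 61 − 37.21 = 23.79 → 24
  B: 227 + 0.61×(0−227) = 227 − 138.47 = 88.53 → 89
rgb(4, 24, 89) = #041859.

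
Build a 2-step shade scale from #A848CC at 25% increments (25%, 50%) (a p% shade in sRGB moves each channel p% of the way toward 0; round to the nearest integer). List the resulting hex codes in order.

#7E3699, #542466

#A848CC is rgb(168, 72, 204).
25%: (168 − 42 = 126→126, 72 − 18 = 54→54, 204 − 51 = 153→153) → #7E3699
50%: (168 − 84 = 84→84, 72 − 36 = 36→36, 204 − 102 = 102→102) → #542466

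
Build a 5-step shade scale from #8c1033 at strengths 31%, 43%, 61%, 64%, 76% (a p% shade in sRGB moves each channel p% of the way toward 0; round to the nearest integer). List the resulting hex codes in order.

#610b23, #50091d, #370614, #320612, #22040c

#8c1033 is rgb(140, 16, 51).
31%: (140 − 43.4 = 96.6→97, 16 − 4.96 = 11.04→11, 51 − 15.81 = 35.19→35) → #610b23
43%: (140 − 60.2 = 79.8→80, 16 − 6.88 = 9.12→9, 51 − 21.93 = 29.07→29) → #50091d
61%: (140 − 85.4 = 54.6→55, 16 − 9.76 = 6.24→6, 51 − 31.11 = 19.89→20) → #370614
64%: (140 − 89.6 = 50.4→50, 16 − 10.24 = 5.76→6, 51 − 32.64 = 18.36→18) → #320612
76%: (140 − 106.4 = 33.6→34, 16 − 12.16 = 3.84→4, 51 − 38.76 = 12.24→12) → #22040c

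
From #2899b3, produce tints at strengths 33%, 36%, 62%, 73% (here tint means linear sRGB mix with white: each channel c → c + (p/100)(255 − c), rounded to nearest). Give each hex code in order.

#2899b3 is rgb(40, 153, 179).
33%: (40 + 70.95 = 110.95→111, 153 + 33.66 = 186.66→187, 179 + 25.08 = 204.08→204) → #6fbbcc
36%: (40 + 77.4 = 117.4→117, 153 + 36.72 = 189.72→190, 179 + 27.36 = 206.36→206) → #75bece
62%: (40 + 133.3 = 173.3→173, 153 + 63.24 = 216.24→216, 179 + 47.12 = 226.12→226) → #add8e2
73%: (40 + 156.95 = 196.95→197, 153 + 74.46 = 227.46→227, 179 + 55.48 = 234.48→234) → #c5e3ea

#6fbbcc, #75bece, #add8e2, #c5e3ea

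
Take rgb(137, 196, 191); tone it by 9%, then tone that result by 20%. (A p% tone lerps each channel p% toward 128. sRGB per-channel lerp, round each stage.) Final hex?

#86B2AE

A 9% tone moves each channel 9% toward 128:
  R: 137 + 0.09×(128−137) = 137 − 0.81 = 136.19 → 136
  G: 196 + 0.09×(128−196) = 196 − 6.12 = 189.88 → 190
  B: 191 − 5.67 = 185.33 → 185
After the tone: rgb(136, 190, 185) = #88BEB9.
Lerp each channel 20% toward 128:
  R: 136 + 0.2×(128−136) = 136 − 1.6 = 134.4 → 134
  G: 190 + 0.2×(128−190) = 190 − 12.4 = 177.6 → 178
  B: 185 + 0.2×(128−185) = 185 − 11.4 = 173.6 → 174
rgb(134, 178, 174) = #86B2AE.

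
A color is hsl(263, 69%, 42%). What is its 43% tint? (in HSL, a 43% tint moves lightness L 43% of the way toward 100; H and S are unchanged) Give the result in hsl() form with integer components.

L moves 43% from 42 toward 100: 42 + 24.94 = 66.94 → 67.
H and S are unchanged.

hsl(263, 69%, 67%)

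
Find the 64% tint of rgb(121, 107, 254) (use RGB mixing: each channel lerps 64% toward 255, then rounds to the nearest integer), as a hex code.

A 64% tint moves each channel 64% toward 255:
  R: 121 + 85.76 = 206.76 → 207
  G: 107 + 94.72 = 201.72 → 202
  B: 254 + 0.64 = 254.64 → 255
rgb(207, 202, 255) = #CFCAFF.

#CFCAFF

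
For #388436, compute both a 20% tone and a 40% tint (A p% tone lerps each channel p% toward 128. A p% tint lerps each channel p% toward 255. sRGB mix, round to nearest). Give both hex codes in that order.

#388436 is rgb(56, 132, 54).
20% tone:
  R: 56 + 0.2×(128−56) = 56 + 14.4 = 70.4 → 70
  G: 132 + 0.2×(128−132) = 132 − 0.8 = 131.2 → 131
  B: 54 + 14.8 = 68.8 → 69
  → #468345
40% tint:
  R: 56 + 0.4×(255−56) = 56 + 79.6 = 135.6 → 136
  G: 132 + 49.2 = 181.2 → 181
  B: 54 + 80.4 = 134.4 → 134
  → #88b586

#468345, #88b586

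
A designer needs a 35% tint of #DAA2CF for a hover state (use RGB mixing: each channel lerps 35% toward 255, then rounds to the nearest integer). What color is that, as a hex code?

#DAA2CF is rgb(218, 162, 207).
Per channel, c → c + 0.35(255 − c):
  R: 218 + 12.95 = 230.95 → 231
  G: 162 + 32.55 = 194.55 → 195
  B: 207 + 0.35×(255−207) = 207 + 16.8 = 223.8 → 224
rgb(231, 195, 224) = #E7C3E0.

#E7C3E0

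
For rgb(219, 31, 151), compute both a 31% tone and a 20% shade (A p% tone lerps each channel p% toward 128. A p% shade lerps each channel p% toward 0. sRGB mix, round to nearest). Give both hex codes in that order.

31% tone:
  R: 219 − 28.21 = 190.79 → 191
  G: 31 + 30.07 = 61.07 → 61
  B: 151 + 0.31×(128−151) = 151 − 7.13 = 143.87 → 144
  → #BF3D90
20% shade:
  R: 219 + 0.2×(0−219) = 219 − 43.8 = 175.2 → 175
  G: 31 + 0.2×(0−31) = 31 − 6.2 = 24.8 → 25
  B: 151 + 0.2×(0−151) = 151 − 30.2 = 120.8 → 121
  → #AF1979

#BF3D90, #AF1979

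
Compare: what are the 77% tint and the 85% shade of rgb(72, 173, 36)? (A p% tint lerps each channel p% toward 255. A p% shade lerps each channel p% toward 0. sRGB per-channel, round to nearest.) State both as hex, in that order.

77% tint:
  R: 72 + 0.77×(255−72) = 72 + 140.91 = 212.91 → 213
  G: 173 + 63.14 = 236.14 → 236
  B: 36 + 0.77×(255−36) = 36 + 168.63 = 204.63 → 205
  → #d5eccd
85% shade:
  R: 72 + 0.85×(0−72) = 72 − 61.2 = 10.8 → 11
  G: 173 + 0.85×(0−173) = 173 − 147.05 = 25.95 → 26
  B: 36 − 30.6 = 5.4 → 5
  → #0b1a05

#d5eccd, #0b1a05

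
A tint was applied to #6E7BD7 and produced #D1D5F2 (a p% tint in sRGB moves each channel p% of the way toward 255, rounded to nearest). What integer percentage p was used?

#6E7BD7 is rgb(110, 123, 215); #D1D5F2 is rgb(209, 213, 242).
On the R channel (widest range): 209 ≈ 110 + (p/100)(255 − 110), so p ≈ 100×(209 − 110)/(255 − 110) = 9900/145 = 68.28.
p = 68 reproduces all three channels after rounding.

68%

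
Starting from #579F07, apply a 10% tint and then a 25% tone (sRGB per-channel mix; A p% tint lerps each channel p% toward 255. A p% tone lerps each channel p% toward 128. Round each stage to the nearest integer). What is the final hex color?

#579F07 is rgb(87, 159, 7).
Per channel, c → c + 0.1(255 − c):
  R: 87 + 0.1×(255−87) = 87 + 16.8 = 103.8 → 104
  G: 159 + 9.6 = 168.6 → 169
  B: 7 + 0.1×(255−7) = 7 + 24.8 = 31.8 → 32
After the tint: rgb(104, 169, 32) = #68A920.
A 25% tone moves each channel 25% toward 128:
  R: 104 + 6 = 110 → 110
  G: 169 + 0.25×(128−169) = 169 − 10.25 = 158.75 → 159
  B: 32 + 24 = 56 → 56
rgb(110, 159, 56) = #6E9F38.

#6E9F38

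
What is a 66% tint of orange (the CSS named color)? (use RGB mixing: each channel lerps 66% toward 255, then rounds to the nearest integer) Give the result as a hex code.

CSS orange is rgb(255, 165, 0).
Per channel, c → c + 0.66(255 − c):
  R: 255 + 0 = 255 → 255
  G: 165 + 59.4 = 224.4 → 224
  B: 0 + 0.66×(255−0) = 0 + 168.3 = 168.3 → 168
rgb(255, 224, 168) = #FFE0A8.

#FFE0A8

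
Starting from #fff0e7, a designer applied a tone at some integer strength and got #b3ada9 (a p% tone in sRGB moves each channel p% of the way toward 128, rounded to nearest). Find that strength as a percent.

#fff0e7 is rgb(255, 240, 231); #b3ada9 is rgb(179, 173, 169).
On the R channel (widest range): 179 ≈ 255 + (p/100)(128 − 255), so p ≈ 100×(179 − 255)/(128 − 255) = -7600/-127 = 59.84.
p = 60 reproduces all three channels after rounding.

60%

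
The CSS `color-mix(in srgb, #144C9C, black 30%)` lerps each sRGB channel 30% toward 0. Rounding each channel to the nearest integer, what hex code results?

#0E356D

#144C9C is rgb(20, 76, 156).
Lerp each channel 30% toward 0:
  R: 20 + 0.3×(0−20) = 20 − 6 = 14 → 14
  G: 76 − 22.8 = 53.2 → 53
  B: 156 + 0.3×(0−156) = 156 − 46.8 = 109.2 → 109
rgb(14, 53, 109) = #0E356D.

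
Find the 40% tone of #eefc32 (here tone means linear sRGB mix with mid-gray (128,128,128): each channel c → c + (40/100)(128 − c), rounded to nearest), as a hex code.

#c2ca51

#eefc32 is rgb(238, 252, 50).
Lerp each channel 40% toward 128:
  R: 238 − 44 = 194 → 194
  G: 252 + 0.4×(128−252) = 252 − 49.6 = 202.4 → 202
  B: 50 + 0.4×(128−50) = 50 + 31.2 = 81.2 → 81
rgb(194, 202, 81) = #c2ca51.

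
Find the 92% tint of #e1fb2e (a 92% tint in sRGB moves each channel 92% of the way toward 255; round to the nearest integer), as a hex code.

#e1fb2e is rgb(225, 251, 46).
Lerp each channel 92% toward 255:
  R: 225 + 27.6 = 252.6 → 253
  G: 251 + 3.68 = 254.68 → 255
  B: 46 + 192.28 = 238.28 → 238
rgb(253, 255, 238) = #fdffee.

#fdffee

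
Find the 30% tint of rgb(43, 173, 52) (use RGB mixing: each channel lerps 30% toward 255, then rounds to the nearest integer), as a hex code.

Per channel, c → c + 0.3(255 − c):
  R: 43 + 63.6 = 106.6 → 107
  G: 173 + 0.3×(255−173) = 173 + 24.6 = 197.6 → 198
  B: 52 + 60.9 = 112.9 → 113
rgb(107, 198, 113) = #6BC671.

#6BC671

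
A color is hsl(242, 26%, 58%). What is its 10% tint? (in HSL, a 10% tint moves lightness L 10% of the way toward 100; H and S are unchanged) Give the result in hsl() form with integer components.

L moves 10% from 58 toward 100: 58 + 4.2 = 62.2 → 62.
H and S are unchanged.

hsl(242, 26%, 62%)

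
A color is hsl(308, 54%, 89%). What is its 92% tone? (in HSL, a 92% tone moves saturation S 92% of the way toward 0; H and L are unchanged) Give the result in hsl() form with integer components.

hsl(308, 4%, 89%)

S moves 92% from 54 toward 0: 54 − 49.68 = 4.32 → 4.
H and L are unchanged.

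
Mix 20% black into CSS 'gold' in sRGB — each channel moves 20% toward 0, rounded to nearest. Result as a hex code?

#ccac00

CSS gold is rgb(255, 215, 0).
A 20% shade moves each channel 20% toward 0:
  R: 255 − 51 = 204 → 204
  G: 215 − 43 = 172 → 172
  B: 0 + 0.2×(0−0) = 0 + 0 = 0 → 0
rgb(204, 172, 0) = #ccac00.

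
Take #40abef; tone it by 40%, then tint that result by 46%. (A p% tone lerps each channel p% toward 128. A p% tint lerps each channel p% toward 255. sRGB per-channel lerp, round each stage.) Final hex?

#40abef is rgb(64, 171, 239).
Lerp each channel 40% toward 128:
  R: 64 + 25.6 = 89.6 → 90
  G: 171 + 0.4×(128−171) = 171 − 17.2 = 153.8 → 154
  B: 239 + 0.4×(128−239) = 239 − 44.4 = 194.6 → 195
After the tone: rgb(90, 154, 195) = #5a9ac3.
Lerp each channel 46% toward 255:
  R: 90 + 75.9 = 165.9 → 166
  G: 154 + 0.46×(255−154) = 154 + 46.46 = 200.46 → 200
  B: 195 + 27.6 = 222.6 → 223
rgb(166, 200, 223) = #a6c8df.

#a6c8df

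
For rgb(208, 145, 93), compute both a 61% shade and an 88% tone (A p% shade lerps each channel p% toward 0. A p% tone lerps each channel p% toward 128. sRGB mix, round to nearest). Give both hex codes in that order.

61% shade:
  R: 208 + 0.61×(0−208) = 208 − 126.88 = 81.12 → 81
  G: 145 + 0.61×(0−145) = 145 − 88.45 = 56.55 → 57
  B: 93 + 0.61×(0−93) = 93 − 56.73 = 36.27 → 36
  → #513924
88% tone:
  R: 208 + 0.88×(128−208) = 208 − 70.4 = 137.6 → 138
  G: 145 + 0.88×(128−145) = 145 − 14.96 = 130.04 → 130
  B: 93 + 30.8 = 123.8 → 124
  → #8A827C

#513924, #8A827C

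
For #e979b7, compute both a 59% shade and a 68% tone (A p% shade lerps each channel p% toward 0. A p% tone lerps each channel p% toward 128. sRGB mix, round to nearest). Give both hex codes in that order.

#e979b7 is rgb(233, 121, 183).
59% shade:
  R: 233 + 0.59×(0−233) = 233 − 137.47 = 95.53 → 96
  G: 121 + 0.59×(0−121) = 121 − 71.39 = 49.61 → 50
  B: 183 − 107.97 = 75.03 → 75
  → #60324b
68% tone:
  R: 233 + 0.68×(128−233) = 233 − 71.4 = 161.6 → 162
  G: 121 + 4.76 = 125.76 → 126
  B: 183 + 0.68×(128−183) = 183 − 37.4 = 145.6 → 146
  → #a27e92

#60324b, #a27e92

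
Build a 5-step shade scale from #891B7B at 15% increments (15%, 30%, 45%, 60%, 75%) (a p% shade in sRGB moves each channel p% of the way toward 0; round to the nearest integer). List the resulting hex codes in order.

#891B7B is rgb(137, 27, 123).
15%: (137 − 20.55 = 116.45→116, 27 − 4.05 = 22.95→23, 123 − 18.45 = 104.55→105) → #741769
30%: (137 − 41.1 = 95.9→96, 27 − 8.1 = 18.9→19, 123 − 36.9 = 86.1→86) → #601356
45%: (137 − 61.65 = 75.35→75, 27 − 12.15 = 14.85→15, 123 − 55.35 = 67.65→68) → #4B0F44
60%: (137 − 82.2 = 54.8→55, 27 − 16.2 = 10.8→11, 123 − 73.8 = 49.2→49) → #370B31
75%: (137 − 102.75 = 34.25→34, 27 − 20.25 = 6.75→7, 123 − 92.25 = 30.75→31) → #22071F

#741769, #601356, #4B0F44, #370B31, #22071F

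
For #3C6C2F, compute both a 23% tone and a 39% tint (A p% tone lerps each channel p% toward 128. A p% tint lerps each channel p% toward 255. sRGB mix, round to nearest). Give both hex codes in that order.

#3C6C2F is rgb(60, 108, 47).
23% tone:
  R: 60 + 0.23×(128−60) = 60 + 15.64 = 75.64 → 76
  G: 108 + 4.6 = 112.6 → 113
  B: 47 + 0.23×(128−47) = 47 + 18.63 = 65.63 → 66
  → #4C7142
39% tint:
  R: 60 + 0.39×(255−60) = 60 + 76.05 = 136.05 → 136
  G: 108 + 57.33 = 165.33 → 165
  B: 47 + 81.12 = 128.12 → 128
  → #88A580

#4C7142, #88A580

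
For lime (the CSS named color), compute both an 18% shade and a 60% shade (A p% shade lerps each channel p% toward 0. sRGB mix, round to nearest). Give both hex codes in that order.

CSS lime is rgb(0, 255, 0).
18% shade:
  R: 0 + 0 = 0 → 0
  G: 255 + 0.18×(0−255) = 255 − 45.9 = 209.1 → 209
  B: 0 + 0.18×(0−0) = 0 + 0 = 0 → 0
  → #00d100
60% shade:
  R: 0 + 0.6×(0−0) = 0 + 0 = 0 → 0
  G: 255 − 153 = 102 → 102
  B: 0 + 0.6×(0−0) = 0 + 0 = 0 → 0
  → #006600

#00d100, #006600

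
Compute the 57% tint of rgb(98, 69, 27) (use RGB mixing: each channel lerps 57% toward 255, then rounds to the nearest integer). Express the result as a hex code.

#BBAF9D

Per channel, c → c + 0.57(255 − c):
  R: 98 + 89.49 = 187.49 → 187
  G: 69 + 106.02 = 175.02 → 175
  B: 27 + 0.57×(255−27) = 27 + 129.96 = 156.96 → 157
rgb(187, 175, 157) = #BBAF9D.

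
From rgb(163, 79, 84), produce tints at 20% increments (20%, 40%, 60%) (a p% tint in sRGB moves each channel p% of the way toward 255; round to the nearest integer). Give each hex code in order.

#B57276, #C89598, #DAB9BB

20%: (163 + 18.4 = 181.4→181, 79 + 35.2 = 114.2→114, 84 + 34.2 = 118.2→118) → #B57276
40%: (163 + 36.8 = 199.8→200, 79 + 70.4 = 149.4→149, 84 + 68.4 = 152.4→152) → #C89598
60%: (163 + 55.2 = 218.2→218, 79 + 105.6 = 184.6→185, 84 + 102.6 = 186.6→187) → #DAB9BB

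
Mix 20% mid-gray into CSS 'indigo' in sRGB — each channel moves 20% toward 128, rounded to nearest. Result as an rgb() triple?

rgb(86, 26, 130)

CSS indigo is rgb(75, 0, 130).
A 20% tone moves each channel 20% toward 128:
  R: 75 + 0.2×(128−75) = 75 + 10.6 = 85.6 → 86
  G: 0 + 0.2×(128−0) = 0 + 25.6 = 25.6 → 26
  B: 130 + 0.2×(128−130) = 130 − 0.4 = 129.6 → 130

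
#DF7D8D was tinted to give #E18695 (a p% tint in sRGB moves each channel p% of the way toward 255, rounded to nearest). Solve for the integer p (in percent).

7%

#DF7D8D is rgb(223, 125, 141); #E18695 is rgb(225, 134, 149).
On the G channel (widest range): 134 ≈ 125 + (p/100)(255 − 125), so p ≈ 100×(134 − 125)/(255 − 125) = 900/130 = 6.92.
p = 7 reproduces all three channels after rounding.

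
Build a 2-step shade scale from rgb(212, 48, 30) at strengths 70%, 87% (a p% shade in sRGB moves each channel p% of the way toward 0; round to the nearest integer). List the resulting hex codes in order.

#400e09, #1c0604

70%: (212 − 148.4 = 63.6→64, 48 − 33.6 = 14.4→14, 30 − 21 = 9→9) → #400e09
87%: (212 − 184.44 = 27.56→28, 48 − 41.76 = 6.24→6, 30 − 26.1 = 3.9→4) → #1c0604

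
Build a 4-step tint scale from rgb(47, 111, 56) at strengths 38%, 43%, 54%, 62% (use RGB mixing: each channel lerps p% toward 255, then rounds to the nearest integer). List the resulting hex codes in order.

38%: (47 + 79.04 = 126.04→126, 111 + 54.72 = 165.72→166, 56 + 75.62 = 131.62→132) → #7EA684
43%: (47 + 89.44 = 136.44→136, 111 + 61.92 = 172.92→173, 56 + 85.57 = 141.57→142) → #88AD8E
54%: (47 + 112.32 = 159.32→159, 111 + 77.76 = 188.76→189, 56 + 107.46 = 163.46→163) → #9FBDA3
62%: (47 + 128.96 = 175.96→176, 111 + 89.28 = 200.28→200, 56 + 123.38 = 179.38→179) → #B0C8B3

#7EA684, #88AD8E, #9FBDA3, #B0C8B3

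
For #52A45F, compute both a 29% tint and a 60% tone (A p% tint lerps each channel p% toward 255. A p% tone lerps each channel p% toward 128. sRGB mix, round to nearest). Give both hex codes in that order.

#84BE8D, #6E8E73

#52A45F is rgb(82, 164, 95).
29% tint:
  R: 82 + 0.29×(255−82) = 82 + 50.17 = 132.17 → 132
  G: 164 + 26.39 = 190.39 → 190
  B: 95 + 0.29×(255−95) = 95 + 46.4 = 141.4 → 141
  → #84BE8D
60% tone:
  R: 82 + 0.6×(128−82) = 82 + 27.6 = 109.6 → 110
  G: 164 + 0.6×(128−164) = 164 − 21.6 = 142.4 → 142
  B: 95 + 19.8 = 114.8 → 115
  → #6E8E73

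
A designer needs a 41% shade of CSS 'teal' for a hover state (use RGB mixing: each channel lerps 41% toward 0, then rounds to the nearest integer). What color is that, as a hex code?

#004c4c

CSS teal is rgb(0, 128, 128).
Lerp each channel 41% toward 0:
  R: 0 + 0.41×(0−0) = 0 + 0 = 0 → 0
  G: 128 + 0.41×(0−128) = 128 − 52.48 = 75.52 → 76
  B: 128 − 52.48 = 75.52 → 76
rgb(0, 76, 76) = #004c4c.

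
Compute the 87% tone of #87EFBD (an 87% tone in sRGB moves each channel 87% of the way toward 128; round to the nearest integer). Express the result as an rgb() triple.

rgb(129, 142, 136)

#87EFBD is rgb(135, 239, 189).
Lerp each channel 87% toward 128:
  R: 135 + 0.87×(128−135) = 135 − 6.09 = 128.91 → 129
  G: 239 + 0.87×(128−239) = 239 − 96.57 = 142.43 → 142
  B: 189 − 53.07 = 135.93 → 136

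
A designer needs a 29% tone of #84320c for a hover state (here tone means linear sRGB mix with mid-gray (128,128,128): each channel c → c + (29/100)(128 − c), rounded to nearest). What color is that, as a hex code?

#84320c is rgb(132, 50, 12).
Per channel, c → c + 0.29(128 − c):
  R: 132 + 0.29×(128−132) = 132 − 1.16 = 130.84 → 131
  G: 50 + 0.29×(128−50) = 50 + 22.62 = 72.62 → 73
  B: 12 + 33.64 = 45.64 → 46
rgb(131, 73, 46) = #83492e.

#83492e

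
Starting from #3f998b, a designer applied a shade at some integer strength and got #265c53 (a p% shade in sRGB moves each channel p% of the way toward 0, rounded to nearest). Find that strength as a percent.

#3f998b is rgb(63, 153, 139); #265c53 is rgb(38, 92, 83).
On the G channel (widest range): 92 ≈ 153 + (p/100)(0 − 153), so p ≈ 100×(92 − 153)/(0 − 153) = -6100/-153 = 39.87.
p = 40 reproduces all three channels after rounding.

40%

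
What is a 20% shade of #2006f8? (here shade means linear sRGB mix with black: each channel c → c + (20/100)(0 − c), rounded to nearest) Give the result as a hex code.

#2006f8 is rgb(32, 6, 248).
A 20% shade moves each channel 20% toward 0:
  R: 32 − 6.4 = 25.6 → 26
  G: 6 + 0.2×(0−6) = 6 − 1.2 = 4.8 → 5
  B: 248 + 0.2×(0−248) = 248 − 49.6 = 198.4 → 198
rgb(26, 5, 198) = #1a05c6.

#1a05c6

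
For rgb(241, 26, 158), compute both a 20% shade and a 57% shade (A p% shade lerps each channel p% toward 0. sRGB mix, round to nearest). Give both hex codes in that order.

20% shade:
  R: 241 − 48.2 = 192.8 → 193
  G: 26 + 0.2×(0−26) = 26 − 5.2 = 20.8 → 21
  B: 158 + 0.2×(0−158) = 158 − 31.6 = 126.4 → 126
  → #c1157e
57% shade:
  R: 241 + 0.57×(0−241) = 241 − 137.37 = 103.63 → 104
  G: 26 + 0.57×(0−26) = 26 − 14.82 = 11.18 → 11
  B: 158 + 0.57×(0−158) = 158 − 90.06 = 67.94 → 68
  → #680b44

#c1157e, #680b44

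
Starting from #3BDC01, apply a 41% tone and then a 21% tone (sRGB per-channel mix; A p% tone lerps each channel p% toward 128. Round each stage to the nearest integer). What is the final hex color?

#60AB45

#3BDC01 is rgb(59, 220, 1).
Per channel, c → c + 0.41(128 − c):
  R: 59 + 0.41×(128−59) = 59 + 28.29 = 87.29 → 87
  G: 220 − 37.72 = 182.28 → 182
  B: 1 + 52.07 = 53.07 → 53
After the tone: rgb(87, 182, 53) = #57B635.
A 21% tone moves each channel 21% toward 128:
  R: 87 + 0.21×(128−87) = 87 + 8.61 = 95.61 → 96
  G: 182 + 0.21×(128−182) = 182 − 11.34 = 170.66 → 171
  B: 53 + 0.21×(128−53) = 53 + 15.75 = 68.75 → 69
rgb(96, 171, 69) = #60AB45.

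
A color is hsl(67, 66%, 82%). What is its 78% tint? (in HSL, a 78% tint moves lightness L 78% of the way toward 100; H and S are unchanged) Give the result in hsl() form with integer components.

L moves 78% from 82 toward 100: 82 + 14.04 = 96.04 → 96.
H and S are unchanged.

hsl(67, 66%, 96%)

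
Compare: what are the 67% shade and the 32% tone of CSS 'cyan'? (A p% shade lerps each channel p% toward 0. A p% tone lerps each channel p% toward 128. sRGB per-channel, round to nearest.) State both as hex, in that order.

#005454, #29d6d6

CSS cyan is rgb(0, 255, 255).
67% shade:
  R: 0 + 0.67×(0−0) = 0 + 0 = 0 → 0
  G: 255 + 0.67×(0−255) = 255 − 170.85 = 84.15 → 84
  B: 255 − 170.85 = 84.15 → 84
  → #005454
32% tone:
  R: 0 + 0.32×(128−0) = 0 + 40.96 = 40.96 → 41
  G: 255 + 0.32×(128−255) = 255 − 40.64 = 214.36 → 214
  B: 255 + 0.32×(128−255) = 255 − 40.64 = 214.36 → 214
  → #29d6d6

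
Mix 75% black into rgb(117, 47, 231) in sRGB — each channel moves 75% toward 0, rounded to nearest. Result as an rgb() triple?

Per channel, c → c + 0.75(0 − c):
  R: 117 + 0.75×(0−117) = 117 − 87.75 = 29.25 → 29
  G: 47 + 0.75×(0−47) = 47 − 35.25 = 11.75 → 12
  B: 231 − 173.25 = 57.75 → 58

rgb(29, 12, 58)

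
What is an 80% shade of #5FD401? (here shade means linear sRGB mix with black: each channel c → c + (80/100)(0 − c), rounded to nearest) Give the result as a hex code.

#132A00

#5FD401 is rgb(95, 212, 1).
Lerp each channel 80% toward 0:
  R: 95 + 0.8×(0−95) = 95 − 76 = 19 → 19
  G: 212 + 0.8×(0−212) = 212 − 169.6 = 42.4 → 42
  B: 1 − 0.8 = 0.2 → 0
rgb(19, 42, 0) = #132A00.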